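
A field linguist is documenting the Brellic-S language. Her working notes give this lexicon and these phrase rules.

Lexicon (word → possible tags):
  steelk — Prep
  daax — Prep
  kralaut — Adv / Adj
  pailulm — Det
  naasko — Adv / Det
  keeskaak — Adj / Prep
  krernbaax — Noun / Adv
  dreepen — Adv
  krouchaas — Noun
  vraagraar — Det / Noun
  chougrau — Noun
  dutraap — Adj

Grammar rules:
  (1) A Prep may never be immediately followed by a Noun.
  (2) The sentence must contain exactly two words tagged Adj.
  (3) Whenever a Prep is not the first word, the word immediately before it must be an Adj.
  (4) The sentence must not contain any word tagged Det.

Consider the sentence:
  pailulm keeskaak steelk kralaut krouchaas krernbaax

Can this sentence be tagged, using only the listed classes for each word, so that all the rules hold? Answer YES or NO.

Candidates per position — 1:pailulm {Det}; 2:keeskaak {Adj,Prep}; 3:steelk {Prep}; 4:kralaut {Adv,Adj}; 5:krouchaas {Noun}; 6:krernbaax {Noun,Adv}.
Rule 4 cannot be satisfied by any choice of tags from the lexicon.
So there is no consistent tagging.

NO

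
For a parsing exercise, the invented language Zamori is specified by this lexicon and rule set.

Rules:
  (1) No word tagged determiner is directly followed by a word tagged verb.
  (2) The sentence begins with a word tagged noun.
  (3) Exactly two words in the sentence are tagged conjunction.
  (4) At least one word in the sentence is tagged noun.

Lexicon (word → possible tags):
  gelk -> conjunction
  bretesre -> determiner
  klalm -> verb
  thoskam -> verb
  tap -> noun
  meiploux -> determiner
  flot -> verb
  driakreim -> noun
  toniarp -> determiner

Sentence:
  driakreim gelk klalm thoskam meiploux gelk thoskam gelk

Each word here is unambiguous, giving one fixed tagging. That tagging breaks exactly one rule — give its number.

3

Fixed tagging: noun conjunction verb verb determiner conjunction verb conjunction.
Rule check: R1 ok, R2 ok, R3 fails, R4 ok.
Only rule 3 fails.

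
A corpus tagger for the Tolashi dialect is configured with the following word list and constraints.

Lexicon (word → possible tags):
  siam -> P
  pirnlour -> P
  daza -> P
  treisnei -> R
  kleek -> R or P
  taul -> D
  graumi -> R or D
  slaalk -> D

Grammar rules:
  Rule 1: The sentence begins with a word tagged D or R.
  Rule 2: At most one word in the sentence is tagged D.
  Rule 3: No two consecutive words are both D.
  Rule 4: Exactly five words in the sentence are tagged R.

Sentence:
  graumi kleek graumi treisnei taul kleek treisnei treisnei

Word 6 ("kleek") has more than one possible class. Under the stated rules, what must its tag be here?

P

Candidates per position — 1:graumi {R,D}; 2:kleek {R,P}; 3:graumi {R,D}; 4:treisnei {R}; 5:taul {D}; 6:kleek {R,P}; 7:treisnei {R}; 8:treisnei {R}.
At position 1, choosing D makes rule 2 impossible to satisfy; hence R.
At position 3, choosing D makes rule 2 impossible to satisfy; hence R.
At position 6, choosing R makes rule 4 impossible to satisfy; hence P.
At position 2, choosing R makes rule 4 impossible to satisfy; hence P.
That leaves exactly one tagging: R P R R D P R R.
Check: rule 1 satisfied; rule 2 satisfied; rule 3 satisfied; rule 4 satisfied.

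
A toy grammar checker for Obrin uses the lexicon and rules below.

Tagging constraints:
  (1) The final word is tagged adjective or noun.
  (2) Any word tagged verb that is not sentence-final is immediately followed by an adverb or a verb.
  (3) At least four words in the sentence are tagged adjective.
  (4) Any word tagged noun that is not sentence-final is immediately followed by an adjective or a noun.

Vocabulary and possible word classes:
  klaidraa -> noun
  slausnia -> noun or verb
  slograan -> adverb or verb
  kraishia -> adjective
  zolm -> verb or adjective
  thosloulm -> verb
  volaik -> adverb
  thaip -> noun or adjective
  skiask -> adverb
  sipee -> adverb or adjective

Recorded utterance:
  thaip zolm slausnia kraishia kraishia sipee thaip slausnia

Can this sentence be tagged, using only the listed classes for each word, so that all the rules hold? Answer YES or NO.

Candidates per position — 1:thaip {noun,adjective}; 2:zolm {verb,adjective}; 3:slausnia {noun,verb}; 4:kraishia {adjective}; 5:kraishia {adjective}; 6:sipee {adverb,adjective}; 7:thaip {noun,adjective}; 8:slausnia {noun,verb}.
One satisfying assignment: adjective adjective noun adjective adjective adjective noun noun.
Checking: rule 1 ✓; rule 2 ✓; rule 3 ✓; rule 4 ✓.

YES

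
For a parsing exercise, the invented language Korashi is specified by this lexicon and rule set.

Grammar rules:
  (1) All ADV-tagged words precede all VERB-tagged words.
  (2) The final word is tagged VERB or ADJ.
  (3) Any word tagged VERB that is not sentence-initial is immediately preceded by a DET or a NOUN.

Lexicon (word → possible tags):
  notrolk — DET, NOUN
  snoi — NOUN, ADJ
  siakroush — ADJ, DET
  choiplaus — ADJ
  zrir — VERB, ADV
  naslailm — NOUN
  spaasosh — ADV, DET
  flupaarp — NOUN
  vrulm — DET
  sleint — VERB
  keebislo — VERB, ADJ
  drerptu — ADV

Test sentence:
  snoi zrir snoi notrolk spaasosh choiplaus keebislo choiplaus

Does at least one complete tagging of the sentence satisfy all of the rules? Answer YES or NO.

Candidates per position — 1:snoi {NOUN,ADJ}; 2:zrir {VERB,ADV}; 3:snoi {NOUN,ADJ}; 4:notrolk {DET,NOUN}; 5:spaasosh {ADV,DET}; 6:choiplaus {ADJ}; 7:keebislo {VERB,ADJ}; 8:choiplaus {ADJ}.
One satisfying assignment: NOUN ADV NOUN DET ADV ADJ ADJ ADJ.
Checking: rule 1 satisfied; rule 2 satisfied; rule 3 satisfied.

YES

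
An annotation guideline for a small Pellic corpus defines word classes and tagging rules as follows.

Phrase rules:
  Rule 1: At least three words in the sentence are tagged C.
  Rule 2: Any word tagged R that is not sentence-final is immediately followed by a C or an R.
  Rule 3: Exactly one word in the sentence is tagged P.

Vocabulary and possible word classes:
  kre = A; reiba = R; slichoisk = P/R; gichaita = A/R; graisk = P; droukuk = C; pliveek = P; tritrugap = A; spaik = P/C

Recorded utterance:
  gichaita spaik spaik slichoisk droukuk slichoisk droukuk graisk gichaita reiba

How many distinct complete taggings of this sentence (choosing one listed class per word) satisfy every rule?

Candidates per position — 1:gichaita {A,R}; 2:spaik {P,C}; 3:spaik {P,C}; 4:slichoisk {P,R}; 5:droukuk {C}; 6:slichoisk {P,R}; 7:droukuk {C}; 8:graisk {P}; 9:gichaita {A,R}; 10:reiba {R}.
There are 64 candidate sequences in total.
The sequences that satisfy every rule: A C C R C R C P A R; A C C R C R C P R R; R C C R C R C P A R; R C C R C R C P R R.
Count = 4.

4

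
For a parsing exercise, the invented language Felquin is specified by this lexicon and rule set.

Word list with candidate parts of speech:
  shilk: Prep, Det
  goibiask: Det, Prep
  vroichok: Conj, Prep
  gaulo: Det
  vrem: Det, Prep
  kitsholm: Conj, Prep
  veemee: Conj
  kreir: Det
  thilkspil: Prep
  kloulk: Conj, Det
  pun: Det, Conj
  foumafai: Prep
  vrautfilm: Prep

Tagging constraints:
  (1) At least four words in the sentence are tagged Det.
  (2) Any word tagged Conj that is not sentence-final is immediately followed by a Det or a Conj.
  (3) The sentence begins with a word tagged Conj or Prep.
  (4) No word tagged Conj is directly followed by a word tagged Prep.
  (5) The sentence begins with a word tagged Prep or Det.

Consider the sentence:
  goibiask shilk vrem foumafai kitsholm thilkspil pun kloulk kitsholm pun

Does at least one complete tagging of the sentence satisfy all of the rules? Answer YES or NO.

YES

Candidates per position — 1:goibiask {Det,Prep}; 2:shilk {Prep,Det}; 3:vrem {Det,Prep}; 4:foumafai {Prep}; 5:kitsholm {Conj,Prep}; 6:thilkspil {Prep}; 7:pun {Det,Conj}; 8:kloulk {Conj,Det}; 9:kitsholm {Conj,Prep}; 10:pun {Det,Conj}.
One satisfying assignment: Prep Det Det Prep Prep Prep Conj Det Conj Det.
Verifying each rule — rule 1 satisfied; rule 2 satisfied; rule 3 satisfied; rule 4 satisfied; rule 5 satisfied.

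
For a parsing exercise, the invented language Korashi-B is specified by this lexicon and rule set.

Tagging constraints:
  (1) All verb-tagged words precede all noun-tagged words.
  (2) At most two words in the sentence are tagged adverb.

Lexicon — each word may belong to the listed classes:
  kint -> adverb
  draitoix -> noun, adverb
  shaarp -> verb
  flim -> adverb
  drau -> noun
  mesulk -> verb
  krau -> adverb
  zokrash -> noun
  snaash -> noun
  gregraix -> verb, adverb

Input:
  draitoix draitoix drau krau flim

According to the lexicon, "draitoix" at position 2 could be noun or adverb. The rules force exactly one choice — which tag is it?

Candidates per position — 1:draitoix {noun,adverb}; 2:draitoix {noun,adverb}; 3:drau {noun}; 4:krau {adverb}; 5:flim {adverb}.
Position 1: adverb is ruled out by rule 2; that leaves noun.
Position 2: adverb is ruled out by rule 2; that leaves noun.
So the tagging must be: noun noun noun adverb adverb.
Verifying each rule — rule 1 satisfied; rule 2 satisfied.

noun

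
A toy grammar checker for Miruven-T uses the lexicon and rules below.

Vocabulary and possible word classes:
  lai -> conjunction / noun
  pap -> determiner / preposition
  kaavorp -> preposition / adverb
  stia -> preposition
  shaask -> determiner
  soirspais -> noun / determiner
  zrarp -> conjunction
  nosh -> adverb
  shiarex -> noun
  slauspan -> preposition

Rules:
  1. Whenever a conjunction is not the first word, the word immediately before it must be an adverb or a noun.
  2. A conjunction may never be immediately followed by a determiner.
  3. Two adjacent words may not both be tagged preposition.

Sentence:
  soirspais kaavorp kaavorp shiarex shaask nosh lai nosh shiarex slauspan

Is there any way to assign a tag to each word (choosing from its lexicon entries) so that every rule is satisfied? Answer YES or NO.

YES

Candidates per position — 1:soirspais {noun,determiner}; 2:kaavorp {preposition,adverb}; 3:kaavorp {preposition,adverb}; 4:shiarex {noun}; 5:shaask {determiner}; 6:nosh {adverb}; 7:lai {conjunction,noun}; 8:nosh {adverb}; 9:shiarex {noun}; 10:slauspan {preposition}.
One satisfying assignment: determiner preposition adverb noun determiner adverb noun adverb noun preposition.
Verifying each rule — rule 1 holds; rule 2 holds; rule 3 holds.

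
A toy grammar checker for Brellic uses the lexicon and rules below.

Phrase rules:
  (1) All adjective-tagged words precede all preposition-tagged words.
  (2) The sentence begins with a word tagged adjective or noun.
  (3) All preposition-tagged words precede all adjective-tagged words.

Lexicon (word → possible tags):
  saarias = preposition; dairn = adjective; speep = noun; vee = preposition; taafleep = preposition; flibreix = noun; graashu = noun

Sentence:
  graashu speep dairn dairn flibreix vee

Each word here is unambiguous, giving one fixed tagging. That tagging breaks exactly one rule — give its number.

3

Fixed tagging: noun noun adjective adjective noun preposition.
Applying the rules: R1 pass, R2 pass, R3 fail.
Only rule 3 fails.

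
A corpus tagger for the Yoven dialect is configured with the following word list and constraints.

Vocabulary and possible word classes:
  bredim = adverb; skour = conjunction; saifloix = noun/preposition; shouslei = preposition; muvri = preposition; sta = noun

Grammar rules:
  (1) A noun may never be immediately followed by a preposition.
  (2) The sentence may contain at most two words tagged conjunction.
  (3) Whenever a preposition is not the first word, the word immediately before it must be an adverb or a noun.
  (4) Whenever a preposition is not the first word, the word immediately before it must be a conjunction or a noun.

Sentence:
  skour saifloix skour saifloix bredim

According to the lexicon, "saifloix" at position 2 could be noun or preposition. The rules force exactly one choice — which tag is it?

noun

Candidates per position — 1:skour {conjunction}; 2:saifloix {noun,preposition}; 3:skour {conjunction}; 4:saifloix {noun,preposition}; 5:bredim {adverb}.
If word 2 were preposition, no tagging could satisfy rule 3; so word 2 is noun.
If word 4 were preposition, no tagging could satisfy rule 3; so word 4 is noun.
So the tagging must be: conjunction noun conjunction noun adverb.
Check: rule 1 ok; rule 2 ok; rule 3 ok; rule 4 ok.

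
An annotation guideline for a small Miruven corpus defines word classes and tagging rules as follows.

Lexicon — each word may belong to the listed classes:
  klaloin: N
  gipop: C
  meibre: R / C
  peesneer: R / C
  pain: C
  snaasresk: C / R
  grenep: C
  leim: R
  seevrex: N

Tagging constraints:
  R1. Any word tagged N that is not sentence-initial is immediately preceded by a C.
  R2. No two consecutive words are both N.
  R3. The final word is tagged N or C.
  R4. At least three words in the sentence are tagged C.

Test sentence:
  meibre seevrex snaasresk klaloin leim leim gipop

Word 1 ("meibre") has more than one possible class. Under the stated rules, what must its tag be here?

C

Candidates per position — 1:meibre {R,C}; 2:seevrex {N}; 3:snaasresk {C,R}; 4:klaloin {N}; 5:leim {R}; 6:leim {R}; 7:gipop {C}.
Position 1: R is ruled out by rule 1; that leaves C.
Position 3: R is ruled out by rule 1; that leaves C.
The unique satisfying tagging is: C N C N R R C.
Verifying each rule — rule 1 satisfied; rule 2 satisfied; rule 3 satisfied; rule 4 satisfied.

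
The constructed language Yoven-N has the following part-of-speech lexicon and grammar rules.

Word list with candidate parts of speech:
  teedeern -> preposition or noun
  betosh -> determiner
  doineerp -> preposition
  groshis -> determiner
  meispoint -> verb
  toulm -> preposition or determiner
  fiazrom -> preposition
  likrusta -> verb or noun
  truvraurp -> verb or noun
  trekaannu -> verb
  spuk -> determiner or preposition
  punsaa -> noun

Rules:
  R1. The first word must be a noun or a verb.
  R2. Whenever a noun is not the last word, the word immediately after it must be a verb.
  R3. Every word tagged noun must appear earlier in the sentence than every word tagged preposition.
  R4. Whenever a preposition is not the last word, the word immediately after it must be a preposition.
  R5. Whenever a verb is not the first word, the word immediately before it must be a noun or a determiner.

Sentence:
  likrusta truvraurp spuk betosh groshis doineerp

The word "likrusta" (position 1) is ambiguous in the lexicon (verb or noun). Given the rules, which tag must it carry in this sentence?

noun

Candidates per position — 1:likrusta {verb,noun}; 2:truvraurp {verb,noun}; 3:spuk {determiner,preposition}; 4:betosh {determiner}; 5:groshis {determiner}; 6:doineerp {preposition}.
If word 2 were noun, no tagging could satisfy rule 2; so word 2 is verb.
If word 3 were preposition, no tagging could satisfy rule 4; so word 3 is determiner.
If word 1 were verb, no tagging could satisfy rule 5; so word 1 is noun.
The only consistent sequence is: noun verb determiner determiner determiner preposition.
Checking: rule 1 holds; rule 2 holds; rule 3 holds; rule 4 holds; rule 5 holds.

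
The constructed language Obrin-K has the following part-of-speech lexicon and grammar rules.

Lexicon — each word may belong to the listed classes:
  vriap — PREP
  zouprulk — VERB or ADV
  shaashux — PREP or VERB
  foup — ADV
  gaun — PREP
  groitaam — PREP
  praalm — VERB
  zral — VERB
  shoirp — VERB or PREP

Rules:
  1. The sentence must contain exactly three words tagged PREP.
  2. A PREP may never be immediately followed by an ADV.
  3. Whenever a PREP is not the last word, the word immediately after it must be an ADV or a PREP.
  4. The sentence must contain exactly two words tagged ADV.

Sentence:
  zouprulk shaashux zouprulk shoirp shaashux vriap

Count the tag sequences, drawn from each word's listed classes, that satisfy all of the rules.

1

Candidates per position — 1:zouprulk {VERB,ADV}; 2:shaashux {PREP,VERB}; 3:zouprulk {VERB,ADV}; 4:shoirp {VERB,PREP}; 5:shaashux {PREP,VERB}; 6:vriap {PREP}.
There are 32 candidate sequences in total.
The sequences that satisfy every rule: ADV VERB ADV PREP PREP PREP.
Count = 1.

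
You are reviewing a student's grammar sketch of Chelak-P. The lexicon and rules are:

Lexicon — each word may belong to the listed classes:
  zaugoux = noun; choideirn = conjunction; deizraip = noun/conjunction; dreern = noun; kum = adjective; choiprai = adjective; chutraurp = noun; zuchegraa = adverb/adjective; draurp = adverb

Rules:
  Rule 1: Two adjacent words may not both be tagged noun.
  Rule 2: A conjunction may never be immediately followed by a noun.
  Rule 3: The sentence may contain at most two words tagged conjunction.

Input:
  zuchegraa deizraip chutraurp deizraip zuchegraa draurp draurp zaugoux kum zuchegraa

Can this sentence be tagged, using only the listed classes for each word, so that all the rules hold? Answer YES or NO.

NO

Candidates per position — 1:zuchegraa {adverb,adjective}; 2:deizraip {noun,conjunction}; 3:chutraurp {noun}; 4:deizraip {noun,conjunction}; 5:zuchegraa {adverb,adjective}; 6:draurp {adverb}; 7:draurp {adverb}; 8:zaugoux {noun}; 9:kum {adjective}; 10:zuchegraa {adverb,adjective}.
Every candidate sequence violates at least one rule; no consistent tagging exists.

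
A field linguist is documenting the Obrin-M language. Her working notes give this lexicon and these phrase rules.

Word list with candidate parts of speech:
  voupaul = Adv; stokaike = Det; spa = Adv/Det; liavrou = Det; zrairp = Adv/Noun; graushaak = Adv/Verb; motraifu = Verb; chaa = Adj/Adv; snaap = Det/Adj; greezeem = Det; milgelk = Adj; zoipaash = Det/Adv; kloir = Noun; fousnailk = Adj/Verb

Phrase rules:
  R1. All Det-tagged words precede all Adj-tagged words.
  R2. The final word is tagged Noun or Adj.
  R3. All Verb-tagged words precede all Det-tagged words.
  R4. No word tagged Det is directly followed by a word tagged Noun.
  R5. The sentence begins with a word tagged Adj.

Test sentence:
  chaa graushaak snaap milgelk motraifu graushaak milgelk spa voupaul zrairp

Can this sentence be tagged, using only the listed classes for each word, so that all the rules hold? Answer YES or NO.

Candidates per position — 1:chaa {Adj,Adv}; 2:graushaak {Adv,Verb}; 3:snaap {Det,Adj}; 4:milgelk {Adj}; 5:motraifu {Verb}; 6:graushaak {Adv,Verb}; 7:milgelk {Adj}; 8:spa {Adv,Det}; 9:voupaul {Adv}; 10:zrairp {Adv,Noun}.
One satisfying assignment: Adj Verb Adj Adj Verb Verb Adj Adv Adv Noun.
Checking: rule 1 ok; rule 2 ok; rule 3 ok; rule 4 ok; rule 5 ok.

YES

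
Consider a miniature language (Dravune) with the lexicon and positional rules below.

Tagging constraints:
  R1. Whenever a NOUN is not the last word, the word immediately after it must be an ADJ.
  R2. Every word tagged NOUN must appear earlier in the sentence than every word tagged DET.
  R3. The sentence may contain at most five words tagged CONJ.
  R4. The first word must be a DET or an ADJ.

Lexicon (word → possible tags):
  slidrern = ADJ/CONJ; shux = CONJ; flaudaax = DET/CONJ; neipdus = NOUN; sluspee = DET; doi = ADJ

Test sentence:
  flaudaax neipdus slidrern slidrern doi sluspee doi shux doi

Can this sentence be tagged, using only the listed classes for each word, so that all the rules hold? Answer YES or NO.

Candidates per position — 1:flaudaax {DET,CONJ}; 2:neipdus {NOUN}; 3:slidrern {ADJ,CONJ}; 4:slidrern {ADJ,CONJ}; 5:doi {ADJ}; 6:sluspee {DET}; 7:doi {ADJ}; 8:shux {CONJ}; 9:doi {ADJ}.
Every candidate sequence violates at least one rule; no consistent tagging exists.

NO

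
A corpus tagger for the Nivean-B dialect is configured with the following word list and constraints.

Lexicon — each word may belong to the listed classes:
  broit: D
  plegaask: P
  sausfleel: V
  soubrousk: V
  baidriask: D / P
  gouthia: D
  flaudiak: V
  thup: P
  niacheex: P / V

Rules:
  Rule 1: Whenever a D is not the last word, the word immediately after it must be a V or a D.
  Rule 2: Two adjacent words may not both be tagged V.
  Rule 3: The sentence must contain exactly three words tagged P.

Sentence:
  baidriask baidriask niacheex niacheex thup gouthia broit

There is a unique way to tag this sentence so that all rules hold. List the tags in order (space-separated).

Candidates per position — 1:baidriask {D,P}; 2:baidriask {D,P}; 3:niacheex {P,V}; 4:niacheex {P,V}; 5:thup {P}; 6:gouthia {D}; 7:broit {D}.
The remaining ambiguous positions (1, 2, 3, 4) are resolved jointly — only one combination satisfies every rule.
The unique satisfying tagging is: P D V P P D D.
Verifying each rule — rule 1 satisfied; rule 2 satisfied; rule 3 satisfied.

P D V P P D D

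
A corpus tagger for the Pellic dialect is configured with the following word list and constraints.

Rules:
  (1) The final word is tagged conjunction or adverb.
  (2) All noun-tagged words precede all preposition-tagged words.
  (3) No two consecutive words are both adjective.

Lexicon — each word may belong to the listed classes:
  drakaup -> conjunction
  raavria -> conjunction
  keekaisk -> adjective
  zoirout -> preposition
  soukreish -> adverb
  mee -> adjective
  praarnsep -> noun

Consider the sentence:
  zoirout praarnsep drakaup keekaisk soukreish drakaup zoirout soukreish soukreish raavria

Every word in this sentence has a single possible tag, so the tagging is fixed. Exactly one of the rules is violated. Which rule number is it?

2

Fixed tagging: preposition noun conjunction adjective adverb conjunction preposition adverb adverb conjunction.
Rule check: R1 ok, R2 fails, R3 ok.
Only rule 2 fails.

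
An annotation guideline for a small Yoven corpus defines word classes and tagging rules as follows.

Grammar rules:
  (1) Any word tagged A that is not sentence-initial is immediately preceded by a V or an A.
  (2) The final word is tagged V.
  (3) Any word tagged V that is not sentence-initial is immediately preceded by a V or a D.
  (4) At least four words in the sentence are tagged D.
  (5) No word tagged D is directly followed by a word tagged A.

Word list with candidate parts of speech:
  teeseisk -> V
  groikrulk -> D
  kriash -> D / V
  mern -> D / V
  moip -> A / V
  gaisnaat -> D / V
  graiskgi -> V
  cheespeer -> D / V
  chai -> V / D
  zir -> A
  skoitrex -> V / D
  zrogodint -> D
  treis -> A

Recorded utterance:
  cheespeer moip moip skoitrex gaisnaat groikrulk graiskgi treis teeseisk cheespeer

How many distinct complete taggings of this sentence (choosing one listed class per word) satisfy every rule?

Candidates per position — 1:cheespeer {D,V}; 2:moip {A,V}; 3:moip {A,V}; 4:skoitrex {V,D}; 5:gaisnaat {D,V}; 6:groikrulk {D}; 7:graiskgi {V}; 8:treis {A}; 9:teeseisk {V}; 10:cheespeer {D,V}.
There are 64 candidate sequences in total.
Rule 3 cannot be satisfied by any choice of tags from the lexicon.
So there is no consistent tagging.
Count = 0.

0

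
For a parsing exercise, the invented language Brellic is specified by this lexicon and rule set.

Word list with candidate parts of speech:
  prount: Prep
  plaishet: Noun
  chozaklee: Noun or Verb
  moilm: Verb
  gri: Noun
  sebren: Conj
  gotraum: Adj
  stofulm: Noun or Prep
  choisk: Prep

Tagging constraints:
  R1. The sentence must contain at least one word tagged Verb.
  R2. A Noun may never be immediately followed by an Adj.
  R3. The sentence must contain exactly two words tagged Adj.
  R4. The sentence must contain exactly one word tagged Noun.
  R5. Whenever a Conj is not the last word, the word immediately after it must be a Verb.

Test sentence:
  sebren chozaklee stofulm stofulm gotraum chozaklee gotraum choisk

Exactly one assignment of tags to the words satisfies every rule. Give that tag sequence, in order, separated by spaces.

Conj Verb Noun Prep Adj Verb Adj Prep

Candidates per position — 1:sebren {Conj}; 2:chozaklee {Noun,Verb}; 3:stofulm {Noun,Prep}; 4:stofulm {Noun,Prep}; 5:gotraum {Adj}; 6:chozaklee {Noun,Verb}; 7:gotraum {Adj}; 8:choisk {Prep}.
If word 2 were Noun, no tagging could satisfy rule 5; so word 2 is Verb.
If word 4 were Noun, no tagging could satisfy rule 2; so word 4 is Prep.
If word 6 were Noun, no tagging could satisfy rule 2; so word 6 is Verb.
If word 3 were Prep, no tagging could satisfy rule 4; so word 3 is Noun.
The only consistent sequence is: Conj Verb Noun Prep Adj Verb Adj Prep.
Rule-by-rule: rule 1 satisfied; rule 2 satisfied; rule 3 satisfied; rule 4 satisfied; rule 5 satisfied.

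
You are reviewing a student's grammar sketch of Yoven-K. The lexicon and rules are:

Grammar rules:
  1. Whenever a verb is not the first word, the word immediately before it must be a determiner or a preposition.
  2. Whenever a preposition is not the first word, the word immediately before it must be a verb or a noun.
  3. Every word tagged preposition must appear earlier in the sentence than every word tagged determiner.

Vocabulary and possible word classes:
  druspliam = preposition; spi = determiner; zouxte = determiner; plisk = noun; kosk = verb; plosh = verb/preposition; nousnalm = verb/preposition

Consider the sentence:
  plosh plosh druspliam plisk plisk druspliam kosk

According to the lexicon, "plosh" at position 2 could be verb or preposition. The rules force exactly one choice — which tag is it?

Candidates per position — 1:plosh {verb,preposition}; 2:plosh {verb,preposition}; 3:druspliam {preposition}; 4:plisk {noun}; 5:plisk {noun}; 6:druspliam {preposition}; 7:kosk {verb}.
Word 2 cannot be preposition — rule 2 would then fail for every completion. It is verb.
Word 1 cannot be verb — rule 1 would then fail for every completion. It is preposition.
That leaves exactly one tagging: preposition verb preposition noun noun preposition verb.
Check: rule 1 ✓; rule 2 ✓; rule 3 ✓.

verb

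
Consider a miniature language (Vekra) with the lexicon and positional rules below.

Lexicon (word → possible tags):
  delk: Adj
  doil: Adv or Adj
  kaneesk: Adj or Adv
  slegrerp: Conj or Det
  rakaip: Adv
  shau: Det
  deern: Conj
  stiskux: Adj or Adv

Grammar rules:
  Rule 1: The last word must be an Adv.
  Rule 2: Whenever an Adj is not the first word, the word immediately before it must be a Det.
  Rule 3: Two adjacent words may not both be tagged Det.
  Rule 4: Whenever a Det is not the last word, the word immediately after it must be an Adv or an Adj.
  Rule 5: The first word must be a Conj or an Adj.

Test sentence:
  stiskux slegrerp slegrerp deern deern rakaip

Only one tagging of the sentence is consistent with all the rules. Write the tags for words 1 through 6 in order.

Adj Conj Conj Conj Conj Adv

Candidates per position — 1:stiskux {Adj,Adv}; 2:slegrerp {Conj,Det}; 3:slegrerp {Conj,Det}; 4:deern {Conj}; 5:deern {Conj}; 6:rakaip {Adv}.
Position 1: Adv is ruled out by rule 5; that leaves Adj.
Position 2: Det is ruled out by rule 4; that leaves Conj.
Position 3: Det is ruled out by rule 4; that leaves Conj.
The unique satisfying tagging is: Adj Conj Conj Conj Conj Adv.
Rule-by-rule: rule 1 ✓; rule 2 ✓; rule 3 ✓; rule 4 ✓; rule 5 ✓.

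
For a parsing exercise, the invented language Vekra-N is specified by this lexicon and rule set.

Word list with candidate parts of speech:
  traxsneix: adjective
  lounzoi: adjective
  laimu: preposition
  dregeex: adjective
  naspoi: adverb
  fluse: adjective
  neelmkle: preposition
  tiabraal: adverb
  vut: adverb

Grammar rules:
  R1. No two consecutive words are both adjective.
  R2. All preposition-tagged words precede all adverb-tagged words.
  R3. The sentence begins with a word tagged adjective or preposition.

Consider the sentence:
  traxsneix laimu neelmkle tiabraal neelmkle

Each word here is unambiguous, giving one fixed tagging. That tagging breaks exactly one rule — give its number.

2

Fixed tagging: adjective preposition preposition adverb preposition.
Applying the rules: R1 ok, R2 fails, R3 ok.
Only rule 2 fails.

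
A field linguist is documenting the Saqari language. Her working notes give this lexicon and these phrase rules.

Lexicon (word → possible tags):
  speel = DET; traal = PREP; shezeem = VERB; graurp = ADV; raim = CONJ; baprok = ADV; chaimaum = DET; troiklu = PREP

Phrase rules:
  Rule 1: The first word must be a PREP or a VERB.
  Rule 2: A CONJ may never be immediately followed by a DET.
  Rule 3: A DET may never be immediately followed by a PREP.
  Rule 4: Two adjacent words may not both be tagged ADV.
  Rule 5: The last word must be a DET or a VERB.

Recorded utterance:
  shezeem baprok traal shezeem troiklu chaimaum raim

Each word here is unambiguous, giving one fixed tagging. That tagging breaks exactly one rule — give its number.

5

Fixed tagging: VERB ADV PREP VERB PREP DET CONJ.
Rule check: R1 pass, R2 pass, R3 pass, R4 pass, R5 fail.
Only rule 5 fails.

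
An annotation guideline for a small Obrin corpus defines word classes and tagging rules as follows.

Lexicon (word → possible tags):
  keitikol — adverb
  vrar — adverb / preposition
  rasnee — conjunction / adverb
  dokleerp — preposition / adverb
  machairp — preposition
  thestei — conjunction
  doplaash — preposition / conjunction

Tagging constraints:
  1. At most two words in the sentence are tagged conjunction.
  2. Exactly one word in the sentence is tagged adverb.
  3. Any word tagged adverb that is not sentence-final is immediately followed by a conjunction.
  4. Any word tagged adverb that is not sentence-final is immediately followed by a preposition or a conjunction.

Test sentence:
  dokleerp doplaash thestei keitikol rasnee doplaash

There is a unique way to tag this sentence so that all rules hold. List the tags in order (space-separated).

preposition preposition conjunction adverb conjunction preposition

Candidates per position — 1:dokleerp {preposition,adverb}; 2:doplaash {preposition,conjunction}; 3:thestei {conjunction}; 4:keitikol {adverb}; 5:rasnee {conjunction,adverb}; 6:doplaash {preposition,conjunction}.
Position 1: adverb is ruled out by rule 2; that leaves preposition.
Position 5: adverb is ruled out by rule 2; that leaves conjunction.
Position 6: conjunction is ruled out by rule 1; that leaves preposition.
Position 2: conjunction is ruled out by rule 1; that leaves preposition.
The unique satisfying tagging is: preposition preposition conjunction adverb conjunction preposition.
Check: rule 1 ok; rule 2 ok; rule 3 ok; rule 4 ok.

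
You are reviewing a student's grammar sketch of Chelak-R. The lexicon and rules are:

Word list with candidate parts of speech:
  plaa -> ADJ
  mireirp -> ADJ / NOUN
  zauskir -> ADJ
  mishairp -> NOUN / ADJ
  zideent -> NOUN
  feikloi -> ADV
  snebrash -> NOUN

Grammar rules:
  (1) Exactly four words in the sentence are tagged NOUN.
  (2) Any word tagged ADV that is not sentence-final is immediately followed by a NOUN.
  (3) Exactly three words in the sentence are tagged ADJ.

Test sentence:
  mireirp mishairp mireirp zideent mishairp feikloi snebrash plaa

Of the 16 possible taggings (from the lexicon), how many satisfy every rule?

Candidates per position — 1:mireirp {ADJ,NOUN}; 2:mishairp {NOUN,ADJ}; 3:mireirp {ADJ,NOUN}; 4:zideent {NOUN}; 5:mishairp {NOUN,ADJ}; 6:feikloi {ADV}; 7:snebrash {NOUN}; 8:plaa {ADJ}.
There are 16 candidate sequences in total.
Checking each against the rules leaves 6 sequences.
Count = 6.

6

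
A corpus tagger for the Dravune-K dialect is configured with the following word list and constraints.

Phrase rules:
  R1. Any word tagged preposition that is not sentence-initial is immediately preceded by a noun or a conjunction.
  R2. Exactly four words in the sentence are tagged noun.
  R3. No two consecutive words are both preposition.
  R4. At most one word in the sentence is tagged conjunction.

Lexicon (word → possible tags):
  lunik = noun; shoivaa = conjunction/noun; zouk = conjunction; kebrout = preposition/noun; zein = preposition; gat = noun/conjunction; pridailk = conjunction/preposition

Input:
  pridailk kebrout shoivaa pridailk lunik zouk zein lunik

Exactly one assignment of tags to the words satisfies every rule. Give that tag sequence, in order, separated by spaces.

preposition noun noun preposition noun conjunction preposition noun

Candidates per position — 1:pridailk {conjunction,preposition}; 2:kebrout {preposition,noun}; 3:shoivaa {conjunction,noun}; 4:pridailk {conjunction,preposition}; 5:lunik {noun}; 6:zouk {conjunction}; 7:zein {preposition}; 8:lunik {noun}.
If word 1 were conjunction, no tagging could satisfy rule 4; so word 1 is preposition.
If word 2 were preposition, no tagging could satisfy rule 1; so word 2 is noun.
If word 3 were conjunction, no tagging could satisfy rule 2; so word 3 is noun.
If word 4 were conjunction, no tagging could satisfy rule 4; so word 4 is preposition.
That leaves exactly one tagging: preposition noun noun preposition noun conjunction preposition noun.
Check: rule 1 ok; rule 2 ok; rule 3 ok; rule 4 ok.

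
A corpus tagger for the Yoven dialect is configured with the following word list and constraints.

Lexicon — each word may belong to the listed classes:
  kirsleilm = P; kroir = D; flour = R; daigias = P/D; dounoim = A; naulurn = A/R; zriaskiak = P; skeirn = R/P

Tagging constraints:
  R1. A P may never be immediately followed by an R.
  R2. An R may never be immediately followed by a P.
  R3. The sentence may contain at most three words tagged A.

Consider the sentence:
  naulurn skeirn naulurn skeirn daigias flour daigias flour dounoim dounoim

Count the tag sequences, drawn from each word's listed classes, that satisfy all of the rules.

4

Candidates per position — 1:naulurn {A,R}; 2:skeirn {R,P}; 3:naulurn {A,R}; 4:skeirn {R,P}; 5:daigias {P,D}; 6:flour {R}; 7:daigias {P,D}; 8:flour {R}; 9:dounoim {A}; 10:dounoim {A}.
There are 64 candidate sequences in total.
The sequences that satisfy every rule: A R R R D R D R A A; R R A R D R D R A A; R R A P D R D R A A; R R R R D R D R A A.
Count = 4.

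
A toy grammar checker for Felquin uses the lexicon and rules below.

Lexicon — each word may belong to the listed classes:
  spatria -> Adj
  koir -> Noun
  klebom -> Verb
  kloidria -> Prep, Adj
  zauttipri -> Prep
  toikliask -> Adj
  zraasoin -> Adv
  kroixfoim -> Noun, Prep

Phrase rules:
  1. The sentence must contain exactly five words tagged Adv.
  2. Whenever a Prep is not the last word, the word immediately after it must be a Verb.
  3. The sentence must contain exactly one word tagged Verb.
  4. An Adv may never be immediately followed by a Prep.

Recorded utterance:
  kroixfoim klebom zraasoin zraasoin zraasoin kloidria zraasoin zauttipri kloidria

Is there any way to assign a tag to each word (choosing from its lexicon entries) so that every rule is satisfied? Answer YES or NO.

Candidates per position — 1:kroixfoim {Noun,Prep}; 2:klebom {Verb}; 3:zraasoin {Adv}; 4:zraasoin {Adv}; 5:zraasoin {Adv}; 6:kloidria {Prep,Adj}; 7:zraasoin {Adv}; 8:zauttipri {Prep}; 9:kloidria {Prep,Adj}.
Rule 1 cannot be satisfied by any choice of tags from the lexicon.
So there is no consistent tagging.

NO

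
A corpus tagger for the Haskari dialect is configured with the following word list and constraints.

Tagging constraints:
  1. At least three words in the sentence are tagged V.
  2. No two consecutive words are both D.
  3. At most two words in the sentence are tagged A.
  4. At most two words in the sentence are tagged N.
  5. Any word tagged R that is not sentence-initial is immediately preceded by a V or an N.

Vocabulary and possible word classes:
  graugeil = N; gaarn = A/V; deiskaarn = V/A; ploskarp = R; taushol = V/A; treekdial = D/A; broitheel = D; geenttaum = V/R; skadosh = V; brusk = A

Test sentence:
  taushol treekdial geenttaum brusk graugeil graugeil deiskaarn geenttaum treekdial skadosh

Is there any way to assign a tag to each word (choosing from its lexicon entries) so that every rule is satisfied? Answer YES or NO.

Candidates per position — 1:taushol {V,A}; 2:treekdial {D,A}; 3:geenttaum {V,R}; 4:brusk {A}; 5:graugeil {N}; 6:graugeil {N}; 7:deiskaarn {V,A}; 8:geenttaum {V,R}; 9:treekdial {D,A}; 10:skadosh {V}.
One satisfying assignment: V D V A N N A V D V.
Checking: rule 1 satisfied; rule 2 satisfied; rule 3 satisfied; rule 4 satisfied; rule 5 satisfied.

YES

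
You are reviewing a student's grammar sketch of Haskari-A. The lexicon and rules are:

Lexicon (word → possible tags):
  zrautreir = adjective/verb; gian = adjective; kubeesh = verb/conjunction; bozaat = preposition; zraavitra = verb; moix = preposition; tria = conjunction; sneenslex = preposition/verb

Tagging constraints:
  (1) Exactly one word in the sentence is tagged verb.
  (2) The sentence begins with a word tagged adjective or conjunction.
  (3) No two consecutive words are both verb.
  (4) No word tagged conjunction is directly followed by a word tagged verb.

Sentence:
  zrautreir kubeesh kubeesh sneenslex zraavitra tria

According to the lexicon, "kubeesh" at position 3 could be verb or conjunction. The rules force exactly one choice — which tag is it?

conjunction

Candidates per position — 1:zrautreir {adjective,verb}; 2:kubeesh {verb,conjunction}; 3:kubeesh {verb,conjunction}; 4:sneenslex {preposition,verb}; 5:zraavitra {verb}; 6:tria {conjunction}.
If word 1 were verb, no tagging could satisfy rule 1; so word 1 is adjective.
If word 2 were verb, no tagging could satisfy rule 1; so word 2 is conjunction.
If word 3 were verb, no tagging could satisfy rule 1; so word 3 is conjunction.
If word 4 were verb, no tagging could satisfy rule 1; so word 4 is preposition.
That leaves exactly one tagging: adjective conjunction conjunction preposition verb conjunction.
Check: rule 1 ✓; rule 2 ✓; rule 3 ✓; rule 4 ✓.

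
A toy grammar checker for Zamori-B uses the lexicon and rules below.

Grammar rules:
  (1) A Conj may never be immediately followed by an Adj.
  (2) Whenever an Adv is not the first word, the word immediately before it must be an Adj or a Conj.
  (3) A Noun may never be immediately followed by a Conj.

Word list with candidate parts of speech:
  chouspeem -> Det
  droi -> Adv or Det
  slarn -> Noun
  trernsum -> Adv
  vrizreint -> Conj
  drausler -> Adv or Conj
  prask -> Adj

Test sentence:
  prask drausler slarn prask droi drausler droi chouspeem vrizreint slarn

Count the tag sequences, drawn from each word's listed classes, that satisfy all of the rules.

Candidates per position — 1:prask {Adj}; 2:drausler {Adv,Conj}; 3:slarn {Noun}; 4:prask {Adj}; 5:droi {Adv,Det}; 6:drausler {Adv,Conj}; 7:droi {Adv,Det}; 8:chouspeem {Det}; 9:vrizreint {Conj}; 10:slarn {Noun}.
There are 16 candidate sequences in total.
Checking each against the rules leaves 8 sequences.
Count = 8.

8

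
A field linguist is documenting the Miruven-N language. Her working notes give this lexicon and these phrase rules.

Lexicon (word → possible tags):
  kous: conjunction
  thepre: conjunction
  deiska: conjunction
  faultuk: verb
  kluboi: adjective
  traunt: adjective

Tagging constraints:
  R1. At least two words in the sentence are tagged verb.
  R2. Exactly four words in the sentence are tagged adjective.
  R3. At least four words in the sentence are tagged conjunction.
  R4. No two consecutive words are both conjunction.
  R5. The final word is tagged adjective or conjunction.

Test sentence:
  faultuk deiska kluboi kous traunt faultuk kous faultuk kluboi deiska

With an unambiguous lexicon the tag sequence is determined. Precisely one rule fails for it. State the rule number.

Fixed tagging: verb conjunction adjective conjunction adjective verb conjunction verb adjective conjunction.
Applying the rules: R1 ✓, R2 ✗, R3 ✓, R4 ✓, R5 ✓.
Only rule 2 fails.

2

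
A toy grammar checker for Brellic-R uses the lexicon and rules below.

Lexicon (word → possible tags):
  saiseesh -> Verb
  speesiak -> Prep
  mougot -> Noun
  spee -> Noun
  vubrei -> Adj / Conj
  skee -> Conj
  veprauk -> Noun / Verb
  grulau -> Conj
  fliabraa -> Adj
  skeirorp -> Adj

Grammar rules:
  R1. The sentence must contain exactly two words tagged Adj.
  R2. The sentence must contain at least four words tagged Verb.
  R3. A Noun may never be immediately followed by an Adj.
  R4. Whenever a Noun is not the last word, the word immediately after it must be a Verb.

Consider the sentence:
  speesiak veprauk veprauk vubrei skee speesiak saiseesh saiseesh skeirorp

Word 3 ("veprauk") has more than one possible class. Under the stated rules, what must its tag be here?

Verb

Candidates per position — 1:speesiak {Prep}; 2:veprauk {Noun,Verb}; 3:veprauk {Noun,Verb}; 4:vubrei {Adj,Conj}; 5:skee {Conj}; 6:speesiak {Prep}; 7:saiseesh {Verb}; 8:saiseesh {Verb}; 9:skeirorp {Adj}.
Position 2: tagging it Noun would leave rule 2 unsatisfiable, so it must be Verb.
Position 3: tagging it Noun would leave rule 2 unsatisfiable, so it must be Verb.
Position 4: tagging it Conj would leave rule 1 unsatisfiable, so it must be Adj.
That leaves exactly one tagging: Prep Verb Verb Adj Conj Prep Verb Verb Adj.
Rule-by-rule: rule 1 holds; rule 2 holds; rule 3 holds; rule 4 holds.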